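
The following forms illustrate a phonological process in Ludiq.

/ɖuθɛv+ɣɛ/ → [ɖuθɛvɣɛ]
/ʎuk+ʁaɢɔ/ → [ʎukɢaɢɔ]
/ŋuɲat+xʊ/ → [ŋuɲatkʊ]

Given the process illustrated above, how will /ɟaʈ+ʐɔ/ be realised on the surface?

[ɟaʈɖɔ]

The data show progressive manner assimilation: /ʁ/ → [ɢ] after /k/; /x/ → [k] after /t/. In each pair only manner changes, matching the preceding consonant, while place and voice stay constant.
No alternation appears in [ɖuθɛvɣɛ]: there the adjacent consonants already agree in manner (/ɣ/ and /v/ are both fricatives), so this form is consistent with the same rule.
The rule targets /ʐ/ (voiced retroflex fricative), which sits after the trigger /ʈ/ (stop).
The voiced retroflex stop is [ɖ], so /ʐ/ → [ɖ].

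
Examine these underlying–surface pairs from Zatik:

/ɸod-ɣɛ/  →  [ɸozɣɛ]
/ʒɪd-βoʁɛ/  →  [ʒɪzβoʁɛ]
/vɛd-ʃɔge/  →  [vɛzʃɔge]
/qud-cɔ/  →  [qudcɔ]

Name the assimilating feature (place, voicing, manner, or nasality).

Comparing underlying and surface forms, /d/ → [z] is the alternation; the neighbouring /ɣ/ is constant.
The change stop → fricative matches the manner of the following /ɣ/, identifying this as manner assimilation.
Checking the remaining alternations: /d/ → [z] before /β/ (stop → fricative, matching a fricative); /d/ → [z] before /ʃ/ (stop → fricative, matching a fricative) — only manner changes, and always toward the following segment.
No alternation appears in [qudcɔ]: there the adjacent consonants already agree in manner (/d/ and /c/ are both stops), so this form is consistent with the same rule.

manner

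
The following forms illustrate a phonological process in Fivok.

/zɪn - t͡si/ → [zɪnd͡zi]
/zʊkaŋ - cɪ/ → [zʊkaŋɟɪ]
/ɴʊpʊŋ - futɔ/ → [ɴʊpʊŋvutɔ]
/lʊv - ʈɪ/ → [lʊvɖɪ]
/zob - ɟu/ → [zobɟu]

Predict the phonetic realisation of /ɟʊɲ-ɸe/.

The data show progressive voicing assimilation: /t͡s/ → [d͡z] after /n/; /c/ → [ɟ] after /ŋ/; /f/ → [v] after /ŋ/; /ʈ/ → [ɖ] after /v/. In each pair only voicing changes, matching the preceding consonant, while place and manner stay constant.
No alternation appears in [zobɟu]: there the adjacent consonants already agree in voicing (/ɟ/ and /b/ are both voiced), so this form is consistent with the same rule.
The rule targets /ɸ/ (voiceless bilabial fricative), which sits after the trigger /ɲ/ (voiced).
A voiced bilabial fricative is [β], so the surface segment is [β].

[ɟʊɲβe]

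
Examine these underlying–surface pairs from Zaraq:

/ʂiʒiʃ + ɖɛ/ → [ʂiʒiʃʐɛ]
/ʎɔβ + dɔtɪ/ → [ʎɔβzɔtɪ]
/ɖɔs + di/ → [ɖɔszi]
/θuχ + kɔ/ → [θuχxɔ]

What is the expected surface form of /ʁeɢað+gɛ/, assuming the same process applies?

[ʁeɢaðɣɛ]

The data show progressive manner assimilation: /ɖ/ → [ʐ] after /ʃ/; /d/ → [z] after /β/; /d/ → [z] after /s/; /k/ → [x] after /χ/. In each pair only manner changes, matching the preceding consonant, while place and voice stay constant.
/g/ is a voiced velar stop. The preceding trigger /ð/ is a fricative, so /g/ must become a fricative as well.
Changing only its manner to fricative gives [ɣ] — the voiced velar fricative.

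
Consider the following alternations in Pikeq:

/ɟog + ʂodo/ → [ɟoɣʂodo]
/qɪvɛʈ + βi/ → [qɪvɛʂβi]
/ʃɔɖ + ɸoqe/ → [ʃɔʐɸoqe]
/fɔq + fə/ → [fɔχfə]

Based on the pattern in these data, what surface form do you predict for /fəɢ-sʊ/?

[fəʁsʊ]

The data show regressive manner assimilation: /g/ → [ɣ] before /ʂ/; /ʈ/ → [ʂ] before /β/; /ɖ/ → [ʐ] before /ɸ/; /q/ → [χ] before /f/. In each pair only manner changes, matching the following consonant, while place and voice stay constant.
The rule targets /ɢ/ (voiced uvular stop), which sits before the trigger /s/ (fricative).
A voiced uvular fricative is [ʁ], so the surface segment is [ʁ].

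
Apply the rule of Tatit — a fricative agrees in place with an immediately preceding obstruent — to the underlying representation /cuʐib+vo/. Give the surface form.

[cuʐibβo]

The rule targets /v/ (voiced labiodental fricative), which sits after the trigger /b/ (bilabial).
The voiced bilabial fricative is [β], so /v/ → [β].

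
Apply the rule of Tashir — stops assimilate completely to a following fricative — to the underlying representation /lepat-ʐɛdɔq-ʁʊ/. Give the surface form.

/t/ is the segment targeted by the rule; it sits immediately before /ʐ/, so it assimilates completely and surfaces as [ʐ].
At the second juncture, /q/ likewise becomes [ʁ] adjacent to /ʁ/.

[lepaʐʐɛdɔʁʁʊ]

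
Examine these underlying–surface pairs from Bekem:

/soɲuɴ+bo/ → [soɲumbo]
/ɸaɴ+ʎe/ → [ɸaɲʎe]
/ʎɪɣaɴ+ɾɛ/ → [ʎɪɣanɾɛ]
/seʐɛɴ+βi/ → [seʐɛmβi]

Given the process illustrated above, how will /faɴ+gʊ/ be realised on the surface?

[faŋgʊ]

The data show regressive place assimilation: /ɴ/ → [m] before /b/; /ɴ/ → [ɲ] before /ʎ/; /ɴ/ → [n] before /ɾ/; /ɴ/ → [m] before /β/. In each pair only place changes, matching the following consonant, while manner and voice stay constant.
/ɴ/ is a voiced uvular nasal. The following trigger /g/ is velar, so /ɴ/ must become velar as well.
A voiced velar nasal is [ŋ], so the surface segment is [ŋ].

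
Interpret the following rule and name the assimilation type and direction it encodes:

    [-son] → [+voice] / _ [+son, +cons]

regressive voicing assimilation

The target ([-son], obstruents) acquires [+voice] next to a sonorant consonant ([+son, +cons]) — it takes on the voicing of its neighbour, so the feature that spreads is voicing.
The conditioning segment sits to the right of the focus bar, meaning the trigger follows the segment that changes — regressive assimilation.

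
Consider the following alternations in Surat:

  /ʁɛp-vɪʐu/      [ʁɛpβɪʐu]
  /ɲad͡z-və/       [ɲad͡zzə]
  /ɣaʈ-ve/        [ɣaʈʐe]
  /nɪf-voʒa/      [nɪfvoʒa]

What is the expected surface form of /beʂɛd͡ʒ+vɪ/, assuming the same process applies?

[beʂɛd͡ʒʒɪ]

The data show progressive place assimilation: /v/ → [β] after /p/; /v/ → [z] after /d͡z/; /v/ → [ʐ] after /ʈ/. In each pair only place changes, matching the preceding consonant, while manner and voice stay constant.
Nothing changes in [nɪfvoʒa]: there the adjacent consonants already agree in place (/v/ and /f/ are both labiodental), so this form is consistent with the same rule.
The rule targets /v/ (voiced labiodental fricative), which sits after the trigger /d͡ʒ/ (postalveolar).
The voiced postalveolar fricative is [ʒ], so /v/ → [ʒ].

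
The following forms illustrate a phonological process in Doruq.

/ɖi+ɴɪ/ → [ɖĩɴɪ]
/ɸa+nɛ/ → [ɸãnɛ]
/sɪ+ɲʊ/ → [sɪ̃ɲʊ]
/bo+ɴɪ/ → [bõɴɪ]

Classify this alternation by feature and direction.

The vowel /i/ surfaces as nasalised [ĩ] next to the following nasal /ɴ/ — it has acquired the [+nasal] feature of its neighbour.
The other forms show the same pattern: /a/ → [ã] before /n/; /ɪ/ → [ɪ̃] before /ɲ/; /o/ → [õ] before /ɴ/ — each time a vowel is nasalised next to a following nasal.
Because the conditioning nasal is to the right of the vowel that changes, the process is regressive (anticipatory).

regressive nasality assimilation (vowel nasalisation)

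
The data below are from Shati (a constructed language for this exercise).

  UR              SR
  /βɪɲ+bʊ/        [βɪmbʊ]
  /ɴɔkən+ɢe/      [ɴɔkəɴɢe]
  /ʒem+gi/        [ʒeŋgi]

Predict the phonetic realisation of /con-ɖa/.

[coɳɖa]

The data show regressive place assimilation: /ɲ/ → [m] before /b/; /n/ → [ɴ] before /ɢ/; /m/ → [ŋ] before /g/. In each pair only place changes, matching the following consonant, while manner and voice stay constant.
The rule targets /n/ (voiced alveolar nasal), which sits before the trigger /ɖ/ (retroflex).
A voiced retroflex nasal is [ɳ], so the surface segment is [ɳ].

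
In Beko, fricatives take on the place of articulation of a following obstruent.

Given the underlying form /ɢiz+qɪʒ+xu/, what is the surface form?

/z/ is a voiced alveolar fricative. The following trigger /q/ is uvular, so /z/ must become uvular as well.
A voiced uvular fricative is [ʁ], so the surface segment is [ʁ].
The same rule applies at the second boundary: /ʒ/ → [ɣ] next to /x/.

[ɢiʁqɪɣxu]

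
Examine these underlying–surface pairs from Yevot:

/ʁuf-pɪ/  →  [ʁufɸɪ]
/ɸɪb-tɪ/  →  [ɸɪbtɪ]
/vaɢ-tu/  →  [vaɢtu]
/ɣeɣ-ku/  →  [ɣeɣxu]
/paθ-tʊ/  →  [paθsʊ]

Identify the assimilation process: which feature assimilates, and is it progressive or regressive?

Underlying /p/ is realised as [ɸ] next to /f/; /f/ itself does not change.
/p/ is a stop while /f/ is a fricative; the output [ɸ] is a fricative, matching the trigger — so the feature that spreads is manner.
Place and voice are unchanged, so the assimilation is partial, not total.
The same holds elsewhere in the data: /k/ → [x] after /ɣ/ (stop → fricative, matching a fricative); /t/ → [s] after /θ/ (stop → fricative, matching a fricative) — only manner changes, and always toward the preceding segment.
Nothing changes in [ɸɪbtɪ], [vaɢtu]: there the adjacent consonants already agree in manner (/t/ and /b/ are both stops; /t/ and /ɢ/ are both stops), so these forms are consistent with the same rule.
Since the segment that changes follows the conditioning segment, the assimilation is progressive.

progressive manner assimilation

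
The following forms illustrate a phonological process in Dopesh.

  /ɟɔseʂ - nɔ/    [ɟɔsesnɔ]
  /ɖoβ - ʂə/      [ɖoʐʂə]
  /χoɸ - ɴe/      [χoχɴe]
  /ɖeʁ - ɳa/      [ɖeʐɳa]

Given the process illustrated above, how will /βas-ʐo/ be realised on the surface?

The data show regressive place assimilation: /ʂ/ → [s] before /n/; /β/ → [ʐ] before /ʂ/; /ɸ/ → [χ] before /ɴ/; /ʁ/ → [ʐ] before /ɳ/. In each pair only place changes, matching the following consonant, while manner and voice stay constant.
The rule targets /s/ (voiceless alveolar fricative), which sits before the trigger /ʐ/ (retroflex).
The voiceless retroflex fricative is [ʂ], so /s/ → [ʂ].

[βaʂʐo]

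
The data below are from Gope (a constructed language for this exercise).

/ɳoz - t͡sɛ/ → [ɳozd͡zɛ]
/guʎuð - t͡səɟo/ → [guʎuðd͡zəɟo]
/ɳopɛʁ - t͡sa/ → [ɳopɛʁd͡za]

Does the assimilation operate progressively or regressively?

progressive

Underlying /t͡s/ is realised as [d͡z] next to /z/; /z/ itself does not change.
/t͡s/ is voiceless while /z/ is voiced; the output [d͡z] is voiced, matching the trigger — so the feature that spreads is voicing.
Checking the remaining alternations: /t͡s/ → [d͡z] after /ð/ (voiceless → voiced, matching voiced); /t͡s/ → [d͡z] after /ʁ/ (voiceless → voiced, matching voiced) — only voicing changes, and always toward the preceding segment.
Since the segment that changes follows the conditioning segment, the assimilation is progressive.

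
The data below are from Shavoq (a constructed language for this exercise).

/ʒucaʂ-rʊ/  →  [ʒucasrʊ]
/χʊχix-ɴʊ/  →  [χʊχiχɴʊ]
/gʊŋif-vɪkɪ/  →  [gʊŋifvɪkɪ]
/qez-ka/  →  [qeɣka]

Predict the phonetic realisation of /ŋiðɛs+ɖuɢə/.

[ŋiðɛʂɖuɢə]

The data show regressive place assimilation: /ʂ/ → [s] before /r/; /x/ → [χ] before /ɴ/; /z/ → [ɣ] before /k/. In each pair only place changes, matching the following consonant, while manner and voice stay constant.
No alternation appears in [gʊŋifvɪkɪ]: there the adjacent consonants already agree in place (/f/ and /v/ are both labiodental), so this form is consistent with the same rule.
The rule targets /s/ (voiceless alveolar fricative), which sits before the trigger /ɖ/ (retroflex).
A voiceless retroflex fricative is [ʂ], so the surface segment is [ʂ].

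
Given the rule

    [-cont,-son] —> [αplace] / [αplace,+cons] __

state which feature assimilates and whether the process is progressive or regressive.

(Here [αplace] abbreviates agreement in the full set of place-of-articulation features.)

progressive place assimilation

The rule copies the place features (abbreviated [place]) from the environment onto the target, so the assimilating feature is place.
The conditioning segment sits to the left of the focus bar, meaning the trigger precedes the segment that changes — progressive assimilation.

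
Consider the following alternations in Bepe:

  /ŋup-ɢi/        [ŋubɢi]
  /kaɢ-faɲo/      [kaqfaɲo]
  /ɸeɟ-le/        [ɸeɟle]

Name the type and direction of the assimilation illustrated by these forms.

regressive voicing assimilation

Underlying /p/ is realised as [b] next to /ɢ/; /ɢ/ itself does not change.
/p/ is voiceless while /ɢ/ is voiced; the output [b] is voiced, matching the trigger — so the feature that spreads is voicing.
Place and manner are unchanged, so the assimilation is partial, not total.
The other alternating form patterns the same way: /ɢ/ → [q] before /f/ (voiced → voiceless, matching voiceless) — only voicing changes, and always toward the following segment.
No alternation appears in [ɸeɟle]: there the adjacent consonants already agree in voicing (/ɟ/ and /l/ are both voiced), so this form is consistent with the same rule.
The trigger is the following segment, so the direction is regressive (anticipatory).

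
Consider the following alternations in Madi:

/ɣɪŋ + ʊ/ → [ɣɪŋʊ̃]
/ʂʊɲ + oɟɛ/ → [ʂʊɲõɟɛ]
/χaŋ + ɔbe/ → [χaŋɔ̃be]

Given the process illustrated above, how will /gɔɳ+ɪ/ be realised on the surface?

The data show progressive nasality assimilation (vowel nasalisation): /ʊ/ → [ʊ̃] after /ŋ/; /o/ → [õ] after /ɲ/; /ɔ/ → [ɔ̃] after /ŋ/ — a vowel is nasalised by an immediately preceding nasal consonant.
/ɪ/ sits next to the nasal /ɳ/ and is therefore nasalised to [ɪ̃].

[gɔɳɪ̃]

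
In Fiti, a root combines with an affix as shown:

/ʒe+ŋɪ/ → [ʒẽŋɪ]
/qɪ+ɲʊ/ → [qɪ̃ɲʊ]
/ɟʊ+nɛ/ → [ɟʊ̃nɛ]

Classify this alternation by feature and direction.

The vowel /e/ surfaces as nasalised [ẽ] next to the following nasal /ŋ/ — it has acquired the [+nasal] feature of its neighbour.
The other forms show the same pattern: /ɪ/ → [ɪ̃] before /ɲ/; /ʊ/ → [ʊ̃] before /n/ — each time a vowel is nasalised next to a following nasal.
Because the conditioning nasal is to the right of the vowel that changes, the process is regressive (anticipatory).

regressive nasality assimilation (vowel nasalisation)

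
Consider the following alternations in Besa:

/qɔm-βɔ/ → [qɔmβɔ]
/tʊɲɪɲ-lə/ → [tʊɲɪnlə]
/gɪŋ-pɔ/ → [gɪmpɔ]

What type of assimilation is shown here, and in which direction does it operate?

Comparing underlying and surface forms, /ɲ/ → [n] is the alternation; the neighbouring /l/ is constant.
The change palatal → alveolar matches the place of the following /l/, identifying this as place assimilation.
Manner and voice are unchanged, so the assimilation is partial, not total.
The other alternating form patterns the same way: /ŋ/ → [m] before /p/ (velar → bilabial, matching bilabial) — only place changes, and always toward the following segment.
Nothing changes in [qɔmβɔ]: there the adjacent consonants already agree in place (/m/ and /β/ are both bilabial), so this form is consistent with the same rule.
The trigger is the following segment, so the direction is regressive (anticipatory).

regressive place assimilation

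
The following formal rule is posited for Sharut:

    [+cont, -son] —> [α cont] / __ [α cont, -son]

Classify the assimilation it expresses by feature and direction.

The shared variable α links the value of [cont] on the target to that of the neighbouring obstruent. [cont] distinguishes stops from fricatives — a manner-of-articulation feature — so this is manner assimilation.
The conditioning segment sits to the right of the focus bar, meaning the trigger follows the segment that changes — regressive assimilation.

regressive manner assimilation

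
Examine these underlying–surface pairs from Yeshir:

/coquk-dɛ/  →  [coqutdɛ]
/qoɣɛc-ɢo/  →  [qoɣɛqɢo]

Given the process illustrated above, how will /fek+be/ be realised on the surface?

The data show regressive place assimilation: /k/ → [t] before /d/; /c/ → [q] before /ɢ/. In each pair only place changes, matching the following consonant, while manner and voice stay constant.
The rule targets /k/ (voiceless velar stop), which sits before the trigger /b/ (bilabial).
Changing only its place to bilabial gives [p] — the voiceless bilabial stop.

[fepbe]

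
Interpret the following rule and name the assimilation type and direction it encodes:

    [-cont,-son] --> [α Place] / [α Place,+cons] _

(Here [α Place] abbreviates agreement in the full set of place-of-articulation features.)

progressive place assimilation

The rule copies the place features (abbreviated [Place]) from the environment onto the target, so the assimilating feature is place.
Since the environment is written before the underscore, the trigger precedes the target; the direction is progressive.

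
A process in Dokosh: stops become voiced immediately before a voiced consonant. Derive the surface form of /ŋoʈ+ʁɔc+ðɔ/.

/ʈ/ is a voiceless retroflex stop. The following trigger /ʁ/ is voiced, so /ʈ/ must become voiced as well.
The voiced retroflex stop is [ɖ], so /ʈ/ → [ɖ].
At the second juncture, /c/ likewise becomes [ɟ] adjacent to /ð/.

[ŋoɖʁɔɟðɔ]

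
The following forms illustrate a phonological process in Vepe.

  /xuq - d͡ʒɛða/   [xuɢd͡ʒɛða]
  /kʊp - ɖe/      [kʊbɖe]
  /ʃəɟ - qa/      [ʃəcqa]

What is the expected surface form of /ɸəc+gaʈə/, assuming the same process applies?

[ɸəɟgaʈə]

The data show regressive voicing assimilation: /q/ → [ɢ] before /d͡ʒ/; /p/ → [b] before /ɖ/; /ɟ/ → [c] before /q/. In each pair only voicing changes, matching the following consonant, while place and manner stay constant.
/c/ is a voiceless palatal stop. The following trigger /g/ is voiced, so /c/ must become voiced as well.
The voiced palatal stop is [ɟ], so /c/ → [ɟ].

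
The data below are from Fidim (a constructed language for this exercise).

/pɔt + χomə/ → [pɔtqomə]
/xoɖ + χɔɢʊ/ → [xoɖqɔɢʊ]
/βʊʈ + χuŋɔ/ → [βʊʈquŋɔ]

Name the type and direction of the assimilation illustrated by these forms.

progressive manner assimilation

The segment that alternates is /χ/, which surfaces as [q] when adjacent to /t/.
/χ/ is a fricative while /t/ is a stop; the output [q] is a stop, matching the trigger — so the feature that spreads is manner.
Place and voice are unchanged, so the assimilation is partial, not total.
The other alternating forms pattern the same way: /χ/ → [q] after /ɖ/ (fricative → stop, matching a stop); /χ/ → [q] after /ʈ/ (fricative → stop, matching a stop) — only manner changes, and always toward the preceding segment.
Since the segment that changes follows the conditioning segment, the assimilation is progressive.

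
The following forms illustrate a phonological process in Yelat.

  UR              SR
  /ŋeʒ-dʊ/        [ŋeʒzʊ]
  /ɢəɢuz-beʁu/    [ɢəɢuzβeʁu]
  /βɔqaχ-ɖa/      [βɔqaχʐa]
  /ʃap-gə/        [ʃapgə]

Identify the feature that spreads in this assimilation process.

Comparing underlying and surface forms, /d/ → [z] is the alternation; the neighbouring /ʒ/ is constant.
/d/ is a stop while /ʒ/ is a fricative; the output [z] is a fricative, matching the trigger — so the feature that spreads is manner.
Checking the remaining alternations: /b/ → [β] after /z/ (stop → fricative, matching a fricative); /ɖ/ → [ʐ] after /χ/ (stop → fricative, matching a fricative) — only manner changes, and always toward the preceding segment.
Nothing changes in [ʃapgə]: there the adjacent consonants already agree in manner (/g/ and /p/ are both stops), so this form is consistent with the same rule.

manner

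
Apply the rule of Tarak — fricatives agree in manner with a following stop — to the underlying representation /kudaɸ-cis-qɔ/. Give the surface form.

/ɸ/ is a voiceless bilabial fricative. The following trigger /c/ is a stop, so /ɸ/ must become a stop as well.
A voiceless bilabial stop is [p], so the surface segment is [p].
The same rule applies at the second boundary: /s/ → [t] next to /q/.

[kudapcitqɔ]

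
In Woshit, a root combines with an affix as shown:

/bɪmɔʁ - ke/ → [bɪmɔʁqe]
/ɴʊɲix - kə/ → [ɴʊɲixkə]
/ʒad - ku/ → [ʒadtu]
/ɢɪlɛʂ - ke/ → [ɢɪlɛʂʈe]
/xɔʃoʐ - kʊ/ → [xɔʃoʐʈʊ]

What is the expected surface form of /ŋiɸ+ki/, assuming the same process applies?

[ŋiɸpi]

The data show progressive place assimilation: /k/ → [q] after /ʁ/; /k/ → [t] after /d/; /k/ → [ʈ] after /ʂ/; /k/ → [ʈ] after /ʐ/. In each pair only place changes, matching the preceding consonant, while manner and voice stay constant.
No alternation appears in [ɴʊɲixkə]: there the adjacent consonants already agree in place (/k/ and /x/ are both velar), so this form is consistent with the same rule.
The rule targets /k/ (voiceless velar stop), which sits after the trigger /ɸ/ (bilabial).
Changing only its place to bilabial gives [p] — the voiceless bilabial stop.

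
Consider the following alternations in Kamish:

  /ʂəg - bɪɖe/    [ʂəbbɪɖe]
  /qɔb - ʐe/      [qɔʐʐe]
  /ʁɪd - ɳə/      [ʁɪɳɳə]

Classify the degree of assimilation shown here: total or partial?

total assimilation

Comparing underlying and surface forms, /b/ → [ʐ] is the alternation; the neighbouring /ʐ/ is constant.
The output [ʐ] is identical to the trigger /ʐ/ — every feature (place, manner, voicing) has been copied — so this is total assimilation.
The remaining alternations confirm this: /g/ → [b] before /b/; /d/ → [ɳ] before /ɳ/ — in each case the output is a copy of the following consonant.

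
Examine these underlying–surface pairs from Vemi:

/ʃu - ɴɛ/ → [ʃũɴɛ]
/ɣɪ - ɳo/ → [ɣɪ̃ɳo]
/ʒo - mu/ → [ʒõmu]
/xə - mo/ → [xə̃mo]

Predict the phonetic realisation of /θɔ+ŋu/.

The data show regressive nasality assimilation (vowel nasalisation): /u/ → [ũ] before /ɴ/; /ɪ/ → [ɪ̃] before /ɳ/; /o/ → [õ] before /m/; /ə/ → [ə̃] before /m/ — a vowel is nasalised by an immediately following nasal consonant.
The vowel /ɔ/ is adjacent to the following nasal /ŋ/, so it acquires [+nasal] and surfaces as [ɔ̃].

[θɔ̃ŋu]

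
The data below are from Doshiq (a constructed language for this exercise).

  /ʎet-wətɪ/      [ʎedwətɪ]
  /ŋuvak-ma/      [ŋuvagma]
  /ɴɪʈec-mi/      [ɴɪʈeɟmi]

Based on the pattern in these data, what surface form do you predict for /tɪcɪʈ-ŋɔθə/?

The data show regressive voicing assimilation: /t/ → [d] before /w/; /k/ → [g] before /m/; /c/ → [ɟ] before /m/. In each pair only voicing changes, matching the following consonant, while place and manner stay constant.
The rule targets /ʈ/ (voiceless retroflex stop), which sits before the trigger /ŋ/ (voiced).
The voiced retroflex stop is [ɖ], so /ʈ/ → [ɖ].

[tɪcɪɖŋɔθə]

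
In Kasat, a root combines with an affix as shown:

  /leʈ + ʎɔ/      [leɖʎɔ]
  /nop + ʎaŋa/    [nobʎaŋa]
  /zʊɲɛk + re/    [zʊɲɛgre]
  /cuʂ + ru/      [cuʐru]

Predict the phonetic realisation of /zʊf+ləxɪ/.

[zʊvləxɪ]

The data show regressive voicing assimilation: /ʈ/ → [ɖ] before /ʎ/; /p/ → [b] before /ʎ/; /k/ → [g] before /r/; /ʂ/ → [ʐ] before /r/. In each pair only voicing changes, matching the following consonant, while place and manner stay constant.
/f/ is a voiceless labiodental fricative. The following trigger /l/ is voiced, so /f/ must become voiced as well.
Changing only its voicing to voiced gives [v] — the voiced labiodental fricative.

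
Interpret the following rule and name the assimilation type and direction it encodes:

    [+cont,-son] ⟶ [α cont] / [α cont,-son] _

The shared variable α links the value of [cont] on the target to that of the neighbouring obstruent. [cont] distinguishes stops from fricatives — a manner-of-articulation feature — so this is manner assimilation.
Since the environment is written before the underscore, the trigger precedes the target; the direction is progressive.

progressive manner assimilation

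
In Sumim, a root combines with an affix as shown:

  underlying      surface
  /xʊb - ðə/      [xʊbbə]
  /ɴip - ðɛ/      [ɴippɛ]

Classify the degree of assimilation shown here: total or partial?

total assimilation

The segment that alternates is /ð/, which surfaces as [b] when adjacent to /b/.
The output [b] is identical to the trigger /b/ — every feature (place, manner, voicing) has been copied — so this is total assimilation.
The other form behaves the same way: /ð/ → [p] after /p/ — in each case the output is a copy of the preceding consonant.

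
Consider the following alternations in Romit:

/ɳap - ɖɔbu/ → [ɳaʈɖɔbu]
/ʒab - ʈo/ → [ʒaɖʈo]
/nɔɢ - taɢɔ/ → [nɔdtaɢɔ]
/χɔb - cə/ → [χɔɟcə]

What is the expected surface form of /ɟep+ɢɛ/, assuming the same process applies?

[ɟeqɢɛ]

The data show regressive place assimilation: /p/ → [ʈ] before /ɖ/; /b/ → [ɖ] before /ʈ/; /ɢ/ → [d] before /t/; /b/ → [ɟ] before /c/. In each pair only place changes, matching the following consonant, while manner and voice stay constant.
The rule targets /p/ (voiceless bilabial stop), which sits before the trigger /ɢ/ (uvular).
Changing only its place to uvular gives [q] — the voiceless uvular stop.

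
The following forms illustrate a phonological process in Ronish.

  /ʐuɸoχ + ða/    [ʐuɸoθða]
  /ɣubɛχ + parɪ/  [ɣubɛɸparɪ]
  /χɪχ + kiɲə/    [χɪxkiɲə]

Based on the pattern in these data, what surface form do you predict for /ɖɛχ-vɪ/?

[ɖɛfvɪ]

The data show regressive place assimilation: /χ/ → [θ] before /ð/; /χ/ → [ɸ] before /p/; /χ/ → [x] before /k/. In each pair only place changes, matching the following consonant, while manner and voice stay constant.
The rule targets /χ/ (voiceless uvular fricative), which sits before the trigger /v/ (labiodental).
A voiceless labiodental fricative is [f], so the surface segment is [f].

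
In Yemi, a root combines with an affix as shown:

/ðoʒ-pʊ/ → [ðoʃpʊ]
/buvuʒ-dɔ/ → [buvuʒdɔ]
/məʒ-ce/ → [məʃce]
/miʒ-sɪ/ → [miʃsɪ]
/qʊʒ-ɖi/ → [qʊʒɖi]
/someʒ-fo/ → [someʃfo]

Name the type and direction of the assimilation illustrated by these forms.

regressive voicing assimilation

Underlying /ʒ/ is realised as [ʃ] next to /p/; /p/ itself does not change.
/ʒ/ is voiced while /p/ is voiceless; the output [ʃ] is voiceless, matching the trigger — so the feature that spreads is voicing.
Place and manner are unchanged, so the assimilation is partial, not total.
The same holds elsewhere in the data: /ʒ/ → [ʃ] before /c/ (voiced → voiceless, matching voiceless); /ʒ/ → [ʃ] before /s/ (voiced → voiceless, matching voiceless); /ʒ/ → [ʃ] before /f/ (voiced → voiceless, matching voiceless) — only voicing changes, and always toward the following segment.
No alternation appears in [buvuʒdɔ], [qʊʒɖi]: there the adjacent consonants already agree in voicing (/ʒ/ and /d/ are both voiced; /ʒ/ and /ɖ/ are both voiced), so these forms are consistent with the same rule.
The trigger is the following segment, so the direction is regressive (anticipatory).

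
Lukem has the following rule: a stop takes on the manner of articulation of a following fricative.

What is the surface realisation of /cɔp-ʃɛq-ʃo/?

[cɔɸʃɛχʃo]

/p/ is a voiceless bilabial stop. The following trigger /ʃ/ is a fricative, so /p/ must become a fricative as well.
A voiceless bilabial fricative is [ɸ], so the surface segment is [ɸ].
The same rule applies at the second boundary: /q/ → [χ] next to /ʃ/.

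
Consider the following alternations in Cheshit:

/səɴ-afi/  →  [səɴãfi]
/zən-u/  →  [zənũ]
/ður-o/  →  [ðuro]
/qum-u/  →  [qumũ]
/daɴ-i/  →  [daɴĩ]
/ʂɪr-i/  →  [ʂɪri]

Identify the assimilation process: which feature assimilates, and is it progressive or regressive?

progressive nasality assimilation (vowel nasalisation)

The vowel /a/ surfaces as nasalised [ã] next to the preceding nasal /ɴ/ — it has acquired the [+nasal] feature of its neighbour.
The other forms show the same pattern: /u/ → [ũ] after /n/; /u/ → [ũ] after /m/; /i/ → [ĩ] after /ɴ/ — each time a vowel is nasalised next to a preceding nasal.
No change occurs in [ðuro], [ʂɪri] because the vowel at the boundary is adjacent to an oral consonant, not a nasal (/o/ next to /r/; /i/ next to /r/).
Because the conditioning nasal is to the left of the vowel that changes, the process is progressive (perseverative).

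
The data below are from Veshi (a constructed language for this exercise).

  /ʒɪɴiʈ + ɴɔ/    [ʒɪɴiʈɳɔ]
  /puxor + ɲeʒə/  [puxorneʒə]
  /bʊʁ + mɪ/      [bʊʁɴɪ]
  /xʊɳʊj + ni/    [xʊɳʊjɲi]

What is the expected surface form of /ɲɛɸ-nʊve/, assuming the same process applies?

[ɲɛɸmʊve]

The data show progressive place assimilation: /ɴ/ → [ɳ] after /ʈ/; /ɲ/ → [n] after /r/; /m/ → [ɴ] after /ʁ/; /n/ → [ɲ] after /j/. In each pair only place changes, matching the preceding consonant, while manner and voice stay constant.
The rule targets /n/ (voiced alveolar nasal), which sits after the trigger /ɸ/ (bilabial).
A voiced bilabial nasal is [m], so the surface segment is [m].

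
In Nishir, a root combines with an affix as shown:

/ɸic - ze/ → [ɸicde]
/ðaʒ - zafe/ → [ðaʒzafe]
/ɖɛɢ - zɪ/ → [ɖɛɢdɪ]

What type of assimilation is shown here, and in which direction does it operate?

Comparing underlying and surface forms, /z/ → [d] is the alternation; the neighbouring /c/ is constant.
/z/ is a fricative while /c/ is a stop; the output [d] is a stop, matching the trigger — so the feature that spreads is manner.
Place and voice are unchanged, so the assimilation is partial, not total.
The other alternating form patterns the same way: /z/ → [d] after /ɢ/ (fricative → stop, matching a stop) — only manner changes, and always toward the preceding segment.
Nothing changes in [ðaʒzafe]: there the adjacent consonants already agree in manner (/z/ and /ʒ/ are both fricatives), so this form is consistent with the same rule.
Since the segment that changes follows the conditioning segment, the assimilation is progressive.

progressive manner assimilation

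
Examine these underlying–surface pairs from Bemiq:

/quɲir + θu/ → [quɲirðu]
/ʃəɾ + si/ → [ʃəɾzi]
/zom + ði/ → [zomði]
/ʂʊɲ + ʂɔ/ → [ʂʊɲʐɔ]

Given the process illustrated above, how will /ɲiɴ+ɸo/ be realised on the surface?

[ɲiɴβo]

The data show progressive voicing assimilation: /θ/ → [ð] after /r/; /s/ → [z] after /ɾ/; /ʂ/ → [ʐ] after /ɲ/. In each pair only voicing changes, matching the preceding consonant, while place and manner stay constant.
Nothing changes in [zomði]: there the adjacent consonants already agree in voicing (/ð/ and /m/ are both voiced), so this form is consistent with the same rule.
The rule targets /ɸ/ (voiceless bilabial fricative), which sits after the trigger /ɴ/ (voiced).
A voiced bilabial fricative is [β], so the surface segment is [β].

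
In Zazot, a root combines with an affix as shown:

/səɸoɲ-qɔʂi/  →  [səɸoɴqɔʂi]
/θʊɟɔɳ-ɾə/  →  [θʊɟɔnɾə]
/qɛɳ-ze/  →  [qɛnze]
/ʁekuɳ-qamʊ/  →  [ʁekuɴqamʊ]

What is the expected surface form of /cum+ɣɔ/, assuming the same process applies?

[cuŋɣɔ]

The data show regressive place assimilation: /ɲ/ → [ɴ] before /q/; /ɳ/ → [n] before /ɾ/; /ɳ/ → [n] before /z/; /ɳ/ → [ɴ] before /q/. In each pair only place changes, matching the following consonant, while manner and voice stay constant.
The rule targets /m/ (voiced bilabial nasal), which sits before the trigger /ɣ/ (velar).
The voiced velar nasal is [ŋ], so /m/ → [ŋ].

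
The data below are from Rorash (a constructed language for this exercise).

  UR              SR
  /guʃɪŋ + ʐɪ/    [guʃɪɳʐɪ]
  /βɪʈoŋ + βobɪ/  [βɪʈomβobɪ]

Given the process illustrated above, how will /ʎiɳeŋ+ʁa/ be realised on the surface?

The data show regressive place assimilation: /ŋ/ → [ɳ] before /ʐ/; /ŋ/ → [m] before /β/. In each pair only place changes, matching the following consonant, while manner and voice stay constant.
/ŋ/ is a voiced velar nasal. The following trigger /ʁ/ is uvular, so /ŋ/ must become uvular as well.
Changing only its place to uvular gives [ɴ] — the voiced uvular nasal.

[ʎiɳeɴʁa]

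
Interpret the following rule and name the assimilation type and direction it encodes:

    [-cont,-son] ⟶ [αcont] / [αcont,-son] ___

The shared variable α links the value of [cont] on the target to that of the neighbouring obstruent. [cont] distinguishes stops from fricatives — a manner-of-articulation feature — so this is manner assimilation.
Since the environment is written before the underscore, the trigger precedes the target; the direction is progressive.

progressive manner assimilation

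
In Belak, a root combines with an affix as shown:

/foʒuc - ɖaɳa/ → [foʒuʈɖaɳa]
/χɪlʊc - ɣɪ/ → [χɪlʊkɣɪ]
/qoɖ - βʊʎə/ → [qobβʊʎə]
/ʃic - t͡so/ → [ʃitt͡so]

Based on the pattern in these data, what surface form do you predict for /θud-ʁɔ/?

[θuɢʁɔ]

The data show regressive place assimilation: /c/ → [ʈ] before /ɖ/; /c/ → [k] before /ɣ/; /ɖ/ → [b] before /β/; /c/ → [t] before /t͡s/. In each pair only place changes, matching the following consonant, while manner and voice stay constant.
The rule targets /d/ (voiced alveolar stop), which sits before the trigger /ʁ/ (uvular).
The voiced uvular stop is [ɢ], so /d/ → [ɢ].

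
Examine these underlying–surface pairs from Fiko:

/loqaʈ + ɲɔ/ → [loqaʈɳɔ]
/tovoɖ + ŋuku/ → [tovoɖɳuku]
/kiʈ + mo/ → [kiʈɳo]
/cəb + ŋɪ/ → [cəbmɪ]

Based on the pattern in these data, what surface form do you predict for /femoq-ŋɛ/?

[femoqɴɛ]

The data show progressive place assimilation: /ɲ/ → [ɳ] after /ʈ/; /ŋ/ → [ɳ] after /ɖ/; /m/ → [ɳ] after /ʈ/; /ŋ/ → [m] after /b/. In each pair only place changes, matching the preceding consonant, while manner and voice stay constant.
The rule targets /ŋ/ (voiced velar nasal), which sits after the trigger /q/ (uvular).
Changing only its place to uvular gives [ɴ] — the voiced uvular nasal.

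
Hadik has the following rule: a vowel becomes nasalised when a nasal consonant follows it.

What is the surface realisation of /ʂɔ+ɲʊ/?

The vowel /ɔ/ is adjacent to the following nasal /ɲ/, so it acquires [+nasal] and surfaces as [ɔ̃].

[ʂɔ̃ɲʊ]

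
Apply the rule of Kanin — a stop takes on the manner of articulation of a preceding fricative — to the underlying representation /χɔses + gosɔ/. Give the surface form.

[χɔsesɣosɔ]

The rule targets /g/ (voiced velar stop), which sits after the trigger /s/ (fricative).
A voiced velar fricative is [ɣ], so the surface segment is [ɣ].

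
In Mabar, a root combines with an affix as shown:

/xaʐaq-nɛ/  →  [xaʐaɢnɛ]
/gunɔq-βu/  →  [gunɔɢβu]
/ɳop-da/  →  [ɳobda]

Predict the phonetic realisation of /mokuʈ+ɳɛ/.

The data show regressive voicing assimilation: /q/ → [ɢ] before /n/; /q/ → [ɢ] before /β/; /p/ → [b] before /d/. In each pair only voicing changes, matching the following consonant, while place and manner stay constant.
/ʈ/ is a voiceless retroflex stop. The following trigger /ɳ/ is voiced, so /ʈ/ must become voiced as well.
A voiced retroflex stop is [ɖ], so the surface segment is [ɖ].

[mokuɖɳɛ]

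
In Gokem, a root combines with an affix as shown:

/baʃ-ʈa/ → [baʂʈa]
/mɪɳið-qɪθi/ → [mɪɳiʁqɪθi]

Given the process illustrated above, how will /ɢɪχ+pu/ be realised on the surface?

[ɢɪɸpu]

The data show regressive place assimilation: /ʃ/ → [ʂ] before /ʈ/; /ð/ → [ʁ] before /q/. In each pair only place changes, matching the following consonant, while manner and voice stay constant.
The rule targets /χ/ (voiceless uvular fricative), which sits before the trigger /p/ (bilabial).
A voiceless bilabial fricative is [ɸ], so the surface segment is [ɸ].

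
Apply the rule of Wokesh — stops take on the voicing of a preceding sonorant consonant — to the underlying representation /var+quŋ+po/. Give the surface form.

[varɢuŋbo]

/q/ is a voiceless uvular stop. The preceding trigger /r/ is voiced, so /q/ must become voiced as well.
The voiced uvular stop is [ɢ], so /q/ → [ɢ].
The same rule applies at the second boundary: /p/ → [b] next to /ŋ/.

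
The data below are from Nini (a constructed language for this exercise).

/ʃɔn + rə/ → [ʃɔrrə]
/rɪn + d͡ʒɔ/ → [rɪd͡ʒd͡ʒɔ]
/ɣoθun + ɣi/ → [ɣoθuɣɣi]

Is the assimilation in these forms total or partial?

Comparing underlying and surface forms, /n/ → [d͡ʒ] is the alternation; the neighbouring /d͡ʒ/ is constant.
The output [d͡ʒ] is identical to the trigger /d͡ʒ/ — every feature (place, manner, voicing) has been copied — so this is total assimilation.
The remaining alternations confirm this: /n/ → [r] before /r/; /n/ → [ɣ] before /ɣ/ — in each case the output is a copy of the following consonant.

total assimilation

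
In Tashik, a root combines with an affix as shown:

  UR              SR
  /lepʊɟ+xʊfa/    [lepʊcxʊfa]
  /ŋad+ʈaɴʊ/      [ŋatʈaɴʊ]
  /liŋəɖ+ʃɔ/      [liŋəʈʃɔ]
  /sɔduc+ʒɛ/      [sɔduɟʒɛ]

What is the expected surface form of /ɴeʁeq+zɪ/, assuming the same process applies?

The data show regressive voicing assimilation: /ɟ/ → [c] before /x/; /d/ → [t] before /ʈ/; /ɖ/ → [ʈ] before /ʃ/; /c/ → [ɟ] before /ʒ/. In each pair only voicing changes, matching the following consonant, while place and manner stay constant.
The rule targets /q/ (voiceless uvular stop), which sits before the trigger /z/ (voiced).
Changing only its voicing to voiced gives [ɢ] — the voiced uvular stop.

[ɴeʁeɢzɪ]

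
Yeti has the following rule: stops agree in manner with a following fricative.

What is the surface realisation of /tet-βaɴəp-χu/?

The rule targets /t/ (voiceless alveolar stop), which sits before the trigger /β/ (fricative).
The voiceless alveolar fricative is [s], so /t/ → [s].
The same rule applies at the second boundary: /p/ → [ɸ] next to /χ/.

[tesβaɴəɸχu]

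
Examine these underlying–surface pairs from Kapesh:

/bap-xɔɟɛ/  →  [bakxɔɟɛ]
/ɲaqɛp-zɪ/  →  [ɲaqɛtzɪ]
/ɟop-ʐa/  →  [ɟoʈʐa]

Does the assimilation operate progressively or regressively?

The segment that alternates is /p/, which surfaces as [k] when adjacent to /x/.
The change bilabial → velar matches the place of the following /x/, identifying this as place assimilation.
Checking the remaining alternations: /p/ → [t] before /z/ (bilabial → alveolar, matching alveolar); /p/ → [ʈ] before /ʐ/ (bilabial → retroflex, matching retroflex) — only place changes, and always toward the following segment.
Since the segment that changes precedes the conditioning segment, the assimilation is regressive.

regressive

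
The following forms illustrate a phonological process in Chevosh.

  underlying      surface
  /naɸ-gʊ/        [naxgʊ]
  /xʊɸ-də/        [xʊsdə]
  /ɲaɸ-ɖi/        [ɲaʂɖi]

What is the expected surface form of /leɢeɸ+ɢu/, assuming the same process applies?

[leɢeχɢu]

The data show regressive place assimilation: /ɸ/ → [x] before /g/; /ɸ/ → [s] before /d/; /ɸ/ → [ʂ] before /ɖ/. In each pair only place changes, matching the following consonant, while manner and voice stay constant.
/ɸ/ is a voiceless bilabial fricative. The following trigger /ɢ/ is uvular, so /ɸ/ must become uvular as well.
Changing only its place to uvular gives [χ] — the voiceless uvular fricative.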